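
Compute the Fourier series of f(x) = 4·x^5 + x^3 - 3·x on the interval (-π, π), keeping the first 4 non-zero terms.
(-158·π^2 + 8·π^4 + 942)·sin(x) + (-4·π^4 - 51/2 + 19·π^2)·sin(2·x) + (-142·π^2/27 + 122/81 + 8·π^4/3)·sin(3·x) + (-2·π^4 + 3/4 + 2·π^2)·sin(4·x)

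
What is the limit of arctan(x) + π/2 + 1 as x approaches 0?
Direct substitution at x = 0 gives 1 + π/2.

Final answer: 1 + π/2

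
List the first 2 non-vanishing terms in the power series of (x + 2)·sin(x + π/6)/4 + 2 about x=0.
x·(1/8 + √(3)/4) + 9/4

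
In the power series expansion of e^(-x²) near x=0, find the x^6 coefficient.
Expand to order 6: e^(-x²) = -x^6/6 + x^4/2 - x^2 + 1 + O(x^7).
The coefficient of x^6 is -1/6.

Final answer: -1/6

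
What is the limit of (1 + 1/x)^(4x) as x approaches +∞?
As x → +∞: write (1 + 1/x)^(4x) = ((1 + 1/x)^x)^4 → (e^1)^4 = e^4.
Limit = e^(4).

Final answer: e^(4)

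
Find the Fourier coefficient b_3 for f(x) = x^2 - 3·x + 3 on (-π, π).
b_3 = (1/π) ∫_{-π}^{π} f(x)·sin(3x) dx.
Evaluate the integral (use parity and integration by parts as needed): b_3 = -2.

Final answer: -2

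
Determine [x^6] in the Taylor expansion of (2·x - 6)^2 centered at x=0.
Expand to order 6: (2·x - 6)^2 = 4·x^2 - 24·x + 36 + O(x^7).
The coefficient of x^6 is 0.

Final answer: 0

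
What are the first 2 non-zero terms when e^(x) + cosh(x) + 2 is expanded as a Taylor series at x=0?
x + 4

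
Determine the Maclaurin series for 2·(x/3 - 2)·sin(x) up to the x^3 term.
2·x^3/3 + 2·x^2/3 - 4·x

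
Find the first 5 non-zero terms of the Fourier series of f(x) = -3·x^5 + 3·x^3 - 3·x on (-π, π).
(-762 - 6·π^4 + 126·π^2)·sin(x) + (-18·π^2 + 30 + 3·π^4)·sin(2·x) + (-2·π^4 - 170/27 + 58·π^2/9)·sin(3·x) + (-27·π^2/8 + 177/64 + 3·π^4/2)·sin(4·x) + (-6·π^4/5 - 1074/625 + 54·π^2/25)·sin(5·x)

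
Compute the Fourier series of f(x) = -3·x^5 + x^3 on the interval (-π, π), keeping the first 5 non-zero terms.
(-732 - 6·π^4 + 122·π^2)·sin(x) + (-16·π^2 + 24 + 3·π^4)·sin(2·x) + (-2·π^4 - 92/27 + 46·π^2/9)·sin(3·x) + (-19·π^2/8 + 57/64 + 3·π^4/2)·sin(4·x) + (-6·π^4/5 - 204/625 + 34·π^2/25)·sin(5·x)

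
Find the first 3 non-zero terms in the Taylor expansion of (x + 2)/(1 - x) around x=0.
3·x^2 + 3·x + 2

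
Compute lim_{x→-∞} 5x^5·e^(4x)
This is a 0·∞ indeterminate form at x → -∞.
Rewrite the product as 5x^5 / e^(-4x) (an ∞/∞ form) and apply L'Hôpital, or use the standard hierarchy e^(4|x|) ≫ |x^5| as x → -∞.
The indeterminate product → 0, so the limit = 0.

Final answer: 0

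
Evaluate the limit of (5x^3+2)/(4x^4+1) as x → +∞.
This is an ∞/∞ indeterminate form as x → +∞.
Divide numerator and denominator by x^4 and let the lower-order terms vanish; the numerator's degree 3 is below the denominator's degree 4, so the quotient → 0.
Limit = 0.

Final answer: 0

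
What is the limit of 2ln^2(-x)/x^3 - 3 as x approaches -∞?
The quotient is an ∞/∞ indeterminate form as x → -∞.
Compare growth rates of the dominant terms (exponentials ≫ polynomials ≫ logarithms), or apply L'Hôpital's rule; the quotient → 0.
Adding the constant: 0 - 3 = -3. Limit = -3.

Final answer: -3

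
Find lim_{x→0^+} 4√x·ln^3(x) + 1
The product is a 0·∞ indeterminate form at x → 0⁺.
Rewrite the product as 4·ln^3(x) / x^(-1/2) and apply L'Hôpital, or use the standard hierarchy x^(-1/2) ≫ |ln x|^3 as x → 0⁺.
The indeterminate product → 0, so the limit = 1.

Final answer: 1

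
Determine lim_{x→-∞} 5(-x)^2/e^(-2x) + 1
The quotient is an ∞/∞ indeterminate form as x → -∞.
Compare growth rates of the dominant terms (exponentials ≫ polynomials ≫ logarithms), or apply L'Hôpital's rule; the quotient → 0.
Adding the constant: 0 + 1 = 1. Limit = 1.

Final answer: 1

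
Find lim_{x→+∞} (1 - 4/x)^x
As x → +∞: this is the defining limit (1 - 4/x)^x → e^(-4).
Limit = e^(-4).

Final answer: e^(-4)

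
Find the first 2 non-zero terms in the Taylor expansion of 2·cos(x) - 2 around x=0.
x^4/12 - x^2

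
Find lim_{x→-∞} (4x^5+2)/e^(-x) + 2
The quotient is an ∞/∞ indeterminate form as x → -∞.
Compare growth rates of the dominant terms (exponentials ≫ polynomials ≫ logarithms), or apply L'Hôpital's rule; the quotient → 0.
Adding the constant: 0 + 2 = 2. Limit = 2.

Final answer: 2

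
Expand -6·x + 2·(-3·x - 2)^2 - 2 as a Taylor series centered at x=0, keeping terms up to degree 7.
18·x^2 + 18·x + 6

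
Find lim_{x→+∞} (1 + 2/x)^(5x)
As x → +∞: write (1 + 2/x)^(5x) = ((1 + 2/x)^x)^5 → (e^2)^5 = e^10.
Limit = e^(10).

Final answer: e^(10)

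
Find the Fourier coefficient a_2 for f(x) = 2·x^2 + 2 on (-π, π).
a_2 = (1/π) ∫_{-π}^{π} f(x)·cos(2x) dx.
Evaluate the integral (use parity and integration by parts as needed): a_2 = 2.

Final answer: 2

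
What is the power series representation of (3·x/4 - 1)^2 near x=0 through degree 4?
9·x^2/16 - 3·x/2 + 1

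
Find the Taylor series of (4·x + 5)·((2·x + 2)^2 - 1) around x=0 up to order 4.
16·x^3 + 52·x^2 + 52·x + 15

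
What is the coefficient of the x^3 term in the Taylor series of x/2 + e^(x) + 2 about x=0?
Expand to order 3: x/2 + e^(x) + 2 = x^3/6 + x^2/2 + 3·x/2 + 3 + O(x^4).
The coefficient of x^3 is 1/6.

Final answer: 1/6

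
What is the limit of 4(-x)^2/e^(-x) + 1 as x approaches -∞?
The quotient is an ∞/∞ indeterminate form as x → -∞.
Compare growth rates of the dominant terms (exponentials ≫ polynomials ≫ logarithms), or apply L'Hôpital's rule; the quotient → 0.
Adding the constant: 0 + 1 = 1. Limit = 1.

Final answer: 1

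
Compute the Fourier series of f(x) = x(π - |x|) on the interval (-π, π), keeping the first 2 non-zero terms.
8·sin(x)/π + 8·sin(3·x)/(27·π)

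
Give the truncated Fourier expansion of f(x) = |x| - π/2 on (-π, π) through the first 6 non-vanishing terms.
-4·cos(x)/π - 4·cos(3·x)/(9·π) - 4·cos(5·x)/(25·π) - 4·cos(7·x)/(49·π) - 4·cos(9·x)/(81·π) - 4·cos(11·x)/(121·π)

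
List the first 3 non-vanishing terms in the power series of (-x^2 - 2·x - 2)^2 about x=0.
8·x^2 + 8·x + 4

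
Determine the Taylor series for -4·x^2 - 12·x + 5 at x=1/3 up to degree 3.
5/9 - 44·(x - 1/3)/3 - 4·(x - 1/3)^2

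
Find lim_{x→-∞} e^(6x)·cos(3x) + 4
Evaluate the dominant behaviour as x → -∞; each term tends to a finite value or vanishes.
Limit = 4.

Final answer: 4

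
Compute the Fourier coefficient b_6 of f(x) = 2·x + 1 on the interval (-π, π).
b_6 = (1/π) ∫_{-π}^{π} f(x)·sin(6x) dx.
Evaluate the integral (use parity and integration by parts as needed): b_6 = -2/3.

Final answer: -2/3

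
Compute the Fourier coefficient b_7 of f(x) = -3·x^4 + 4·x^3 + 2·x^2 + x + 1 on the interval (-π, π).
b_7 = (1/π) ∫_{-π}^{π} f(x)·sin(7x) dx.
Evaluate the integral (use parity and integration by parts as needed): b_7 = 50/343 + 8·π^2/7.

Final answer: 50/343 + 8·π^2/7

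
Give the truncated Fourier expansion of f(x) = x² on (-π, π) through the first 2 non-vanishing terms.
-4·cos(x) + π^2/3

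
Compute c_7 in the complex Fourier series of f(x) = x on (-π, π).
Compute the real Fourier coefficients first: a_7 = 0, b_7 = 2/7.
Then c_7 = (a_7 − i·b_7)/2 = -i/7.

Final answer: -i/7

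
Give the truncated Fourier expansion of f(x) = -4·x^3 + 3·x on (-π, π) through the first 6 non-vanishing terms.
(54 - 8·π^2)·sin(x) + (-9 + 4·π^2)·sin(2·x) + (34/9 - 8·π^2/3)·sin(3·x) + (-9/4 + 2·π^2)·sin(4·x) + (198/125 - 8·π^2/5)·sin(5·x) + (-11/9 + 4·π^2/3)·sin(6·x)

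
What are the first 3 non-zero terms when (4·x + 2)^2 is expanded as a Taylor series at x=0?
16·x^2 + 16·x + 4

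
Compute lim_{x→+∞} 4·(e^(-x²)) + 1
Evaluate the dominant behaviour as x → +∞; each term tends to a finite value or vanishes.
Limit = 1.

Final answer: 1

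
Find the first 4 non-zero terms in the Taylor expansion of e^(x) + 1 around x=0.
x^3/6 + x^2/2 + x + 2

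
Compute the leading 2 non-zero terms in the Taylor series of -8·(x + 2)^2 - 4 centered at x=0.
-32·x - 36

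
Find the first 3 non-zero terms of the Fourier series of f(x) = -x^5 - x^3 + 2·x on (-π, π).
(-224 - 2·π^4 + 38·π^2)·sin(x) + (-4·π^2 + 4 + π^4)·sin(2·x) + (-2·π^4/3 + 64/81 + 22·π^2/27)·sin(3·x)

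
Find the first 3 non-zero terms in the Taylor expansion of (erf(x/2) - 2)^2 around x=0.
x^2/π - 4·x/√(π) + 4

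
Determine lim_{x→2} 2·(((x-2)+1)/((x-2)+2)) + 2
Direct substitution at x = 2 gives 3.

Final answer: 3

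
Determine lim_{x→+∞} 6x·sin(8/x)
As x → +∞: let u = 8/x → 0⁺; then 6·x·sin(8/x) = 6·8·sin(u)/u → 6·8·1 = 48.
Limit = 48.

Final answer: 48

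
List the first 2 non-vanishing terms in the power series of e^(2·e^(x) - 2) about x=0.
2·x + 1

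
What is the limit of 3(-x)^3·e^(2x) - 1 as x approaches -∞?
The product is a 0·∞ indeterminate form at x → -∞.
Rewrite the product as 3(-x)^3 / e^(-2x) (an ∞/∞ form) and apply L'Hôpital, or use the standard hierarchy e^(2|x|) ≫ |(-x)^3| as x → -∞.
The indeterminate product → 0, so the limit = -1.

Final answer: -1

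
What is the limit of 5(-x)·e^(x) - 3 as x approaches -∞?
The product is a 0·∞ indeterminate form at x → -∞.
Rewrite the product as 5(-x) / e^(-x) (an ∞/∞ form) and apply L'Hôpital, or use the standard hierarchy e^(|x|) ≫ |(-x)| as x → -∞.
The indeterminate product → 0, so the limit = -3.

Final answer: -3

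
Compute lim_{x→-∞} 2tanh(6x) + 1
Evaluate the dominant behaviour as x → -∞; each term tends to a finite value or vanishes.
Limit = -1.

Final answer: -1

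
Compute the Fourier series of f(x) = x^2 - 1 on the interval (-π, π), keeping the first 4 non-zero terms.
-4·cos(x) + cos(2·x) - 4·cos(3·x)/9 - 1 + π^2/3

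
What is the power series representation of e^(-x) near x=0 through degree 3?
-x^3/6 + x^2/2 - x + 1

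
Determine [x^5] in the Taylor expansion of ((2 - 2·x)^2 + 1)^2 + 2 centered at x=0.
Expand to order 5: ((2 - 2·x)^2 + 1)^2 + 2 = 16·x^4 - 64·x^3 + 104·x^2 - 80·x + 27 + O(x^6).
The coefficient of x^5 is 0.

Final answer: 0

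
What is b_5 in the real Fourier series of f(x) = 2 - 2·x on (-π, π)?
b_5 = (1/π) ∫_{-π}^{π} f(x)·sin(5x) dx.
Evaluate the integral (use parity and integration by parts as needed): b_5 = -4/5.

Final answer: -4/5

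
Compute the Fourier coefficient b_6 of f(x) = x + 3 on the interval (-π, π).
b_6 = (1/π) ∫_{-π}^{π} f(x)·sin(6x) dx.
Evaluate the integral (use parity and integration by parts as needed): b_6 = -1/3.

Final answer: -1/3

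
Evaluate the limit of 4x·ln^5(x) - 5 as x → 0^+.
The product is a 0·∞ indeterminate form at x → 0⁺.
Rewrite the product as 4·ln^5(x) / x^(-1) and apply L'Hôpital, or use the standard hierarchy x^(-1) ≫ |ln x|^5 as x → 0⁺.
The indeterminate product → 0, so the limit = -5.

Final answer: -5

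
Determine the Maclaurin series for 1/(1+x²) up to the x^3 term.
1 - x^2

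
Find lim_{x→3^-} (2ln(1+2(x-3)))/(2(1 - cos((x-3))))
Both numerator and denominator → 0 as x → 3^-; this is a 0/0 indeterminate form.
Expand each to leading order near x = 3: numerator ~ 4·(x - 3), denominator ~ (x - 3)^2.
The limit of the ratio is -∞.

Final answer: -∞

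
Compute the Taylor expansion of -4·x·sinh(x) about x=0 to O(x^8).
-x^6/30 - 2·x^4/3 - 4·x^2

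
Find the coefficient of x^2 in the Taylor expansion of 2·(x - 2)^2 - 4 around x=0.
Expand to order 2: 2·(x - 2)^2 - 4 = 2·x^2 - 8·x + 4 + O(x^3).
The coefficient of x^2 is 2.

Final answer: 2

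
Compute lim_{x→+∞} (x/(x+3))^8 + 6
As x → +∞: x/(x+3) = 1/(1 + 3/x) → 1, and the 8th power of a limit-1 base also → 1; with the additive constant, 1 + 6 = 7.
Limit = 7.

Final answer: 7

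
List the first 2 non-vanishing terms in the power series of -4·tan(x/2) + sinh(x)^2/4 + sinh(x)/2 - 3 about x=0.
-3·x/2 - 3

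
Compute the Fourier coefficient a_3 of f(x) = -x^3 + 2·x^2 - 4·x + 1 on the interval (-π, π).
a_3 = (1/π) ∫_{-π}^{π} f(x)·cos(3x) dx.
Evaluate the integral (use parity and integration by parts as needed): a_3 = -8/9.

Final answer: -8/9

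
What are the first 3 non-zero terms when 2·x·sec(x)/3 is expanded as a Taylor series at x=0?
5·x^5/36 + x^3/3 + 2·x/3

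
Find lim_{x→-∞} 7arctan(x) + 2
Evaluate the dominant behaviour as x → -∞; each term tends to a finite value or vanishes.
Limit = 2 - 7·π/2.

Final answer: 2 - 7·π/2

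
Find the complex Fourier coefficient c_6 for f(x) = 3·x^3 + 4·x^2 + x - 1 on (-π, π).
Compute the real Fourier coefficients first: a_6 = 4/9, b_6 = -π^2 - 1/6.
Then c_6 = (a_6 − i·b_6)/2 = 2/9 + i/12 + i·π^2/2.

Final answer: 2/9 + i/12 + i·π^2/2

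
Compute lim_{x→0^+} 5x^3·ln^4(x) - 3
The product is a 0·∞ indeterminate form at x → 0⁺.
Rewrite the product as 5·ln^4(x) / x^(-3) and apply L'Hôpital, or use the standard hierarchy x^(-3) ≫ |ln x|^4 as x → 0⁺.
The indeterminate product → 0, so the limit = -3.

Final answer: -3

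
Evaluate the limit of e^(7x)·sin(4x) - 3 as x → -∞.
Evaluate the dominant behaviour as x → -∞; each term tends to a finite value or vanishes.
Limit = -3.

Final answer: -3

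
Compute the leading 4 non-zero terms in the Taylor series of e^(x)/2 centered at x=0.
x^3/12 + x^2/4 + x/2 + 1/2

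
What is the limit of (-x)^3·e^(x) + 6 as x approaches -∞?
The product is a 0·∞ indeterminate form at x → -∞.
Rewrite the product as (-x)^3 / e^(-x) (an ∞/∞ form) and apply L'Hôpital, or use the standard hierarchy e^(|x|) ≫ |(-x)^3| as x → -∞.
The indeterminate product → 0, so the limit = 6.

Final answer: 6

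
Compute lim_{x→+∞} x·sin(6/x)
As x → +∞: let u = 6/x → 0⁺; then x·sin(6/x) = 6·sin(u)/u → 6·1 = 6.
Limit = 6.

Final answer: 6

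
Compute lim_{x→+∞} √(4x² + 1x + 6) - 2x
As x → +∞: multiply by the conjugate to get (1x+6)/(√(4x²+1x+6)+2x); the denominator ~ 4x, so the limit is 1/4.
Limit = 1/4.

Final answer: 1/4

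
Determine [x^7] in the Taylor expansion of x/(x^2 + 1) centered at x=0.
Expand to order 7: x/(x^2 + 1) = -x^7 + x^5 - x^3 + x + O(x^8).
The coefficient of x^7 is -1.

Final answer: -1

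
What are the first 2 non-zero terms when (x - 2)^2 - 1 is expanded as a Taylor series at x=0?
3 - 4·x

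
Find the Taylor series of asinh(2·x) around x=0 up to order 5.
12·x^5/5 - 4·x^3/3 + 2·x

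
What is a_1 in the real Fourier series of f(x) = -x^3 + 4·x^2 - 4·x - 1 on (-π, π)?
a_1 = (1/π) ∫_{-π}^{π} f(x)·cos(1x) dx.
Evaluate the integral (use parity and integration by parts as needed): a_1 = -16.

Final answer: -16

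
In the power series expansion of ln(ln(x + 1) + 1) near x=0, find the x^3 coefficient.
Expand to order 3: ln(ln(x + 1) + 1) = 7·x^3/6 - x^2 + x + O(x^4).
The coefficient of x^3 is 7/6.

Final answer: 7/6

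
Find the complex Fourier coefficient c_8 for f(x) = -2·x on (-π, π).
Compute the real Fourier coefficients first: a_8 = 0, b_8 = 1/2.
Then c_8 = (a_8 − i·b_8)/2 = -i/4.

Final answer: -i/4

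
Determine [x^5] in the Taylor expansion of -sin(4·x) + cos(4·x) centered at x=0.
Expand to order 5: -sin(4·x) + cos(4·x) = -128·x^5/15 + 32·x^4/3 + 32·x^3/3 - 8·x^2 - 4·x + 1 + O(x^6).
The coefficient of x^5 is -128/15.

Final answer: -128/15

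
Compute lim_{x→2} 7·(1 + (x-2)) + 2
Direct substitution at x = 2 gives 9.

Final answer: 9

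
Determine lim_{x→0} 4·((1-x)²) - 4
Direct substitution at x = 0 gives 0.

Final answer: 0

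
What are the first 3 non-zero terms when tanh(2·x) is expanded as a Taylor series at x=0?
64·x^5/15 - 8·x^3/3 + 2·x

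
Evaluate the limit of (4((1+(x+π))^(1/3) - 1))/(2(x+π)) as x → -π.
Both numerator and denominator → 0 as x → -π; this is a 0/0 indeterminate form.
Expand each to leading order near x = -π: numerator ~ 4·(x + π)/3, denominator ~ 2·(x + π).
The limit of the ratio is 2/3.

Final answer: 2/3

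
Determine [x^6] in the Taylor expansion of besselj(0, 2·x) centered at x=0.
Expand to order 6: besselj(0, 2·x) = -x^6/36 + x^4/4 - x^2 + 1 + O(x^7).
The coefficient of x^6 is -1/36.

Final answer: -1/36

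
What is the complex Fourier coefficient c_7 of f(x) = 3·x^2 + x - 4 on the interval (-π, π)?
Compute the real Fourier coefficients first: a_7 = -12/49, b_7 = 2/7.
Then c_7 = (a_7 − i·b_7)/2 = -6/49 - i/7.

Final answer: -6/49 - i/7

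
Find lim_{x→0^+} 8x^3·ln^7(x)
This is a 0·∞ indeterminate form at x → 0⁺.
Rewrite the product as 8·ln^7(x) / x^(-3) and apply L'Hôpital, or use the standard hierarchy x^(-3) ≫ |ln x|^7 as x → 0⁺.
The indeterminate product → 0, so the limit = 0.

Final answer: 0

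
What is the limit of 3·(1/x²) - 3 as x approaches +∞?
Evaluate the dominant behaviour as x → +∞; each term tends to a finite value or vanishes.
Limit = -3.

Final answer: -3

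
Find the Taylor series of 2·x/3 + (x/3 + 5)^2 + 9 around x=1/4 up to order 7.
5041/144 + 73·(x - 1/4)/18 + (x - 1/4)^2/9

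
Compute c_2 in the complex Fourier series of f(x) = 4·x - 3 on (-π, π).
Compute the real Fourier coefficients first: a_2 = 0, b_2 = -4.
Then c_2 = (a_2 − i·b_2)/2 = 2·i.

Final answer: 2·i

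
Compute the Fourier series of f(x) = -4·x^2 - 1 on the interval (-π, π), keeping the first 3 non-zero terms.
16·cos(x) - 4·cos(2·x) - 4·π^2/3 - 1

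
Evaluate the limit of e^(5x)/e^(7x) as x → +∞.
This is an ∞/∞ indeterminate form as x → +∞.
Rewrite e^(5x)/e^(7x) = e^((5−7)x) = e^(-2x); the exponent coefficient is -2 < 0 so e^(-2x) → 0.
Limit = 0.

Final answer: 0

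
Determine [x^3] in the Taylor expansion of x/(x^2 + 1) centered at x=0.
Expand to order 3: x/(x^2 + 1) = -x^3 + x + O(x^4).
The coefficient of x^3 is -1.

Final answer: -1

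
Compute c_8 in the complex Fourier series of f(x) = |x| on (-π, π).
Compute the real Fourier coefficients first: a_8 = 0, b_8 = 0.
Then c_8 = (a_8 − i·b_8)/2 = 0.

Final answer: 0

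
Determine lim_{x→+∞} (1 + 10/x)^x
As x → +∞: this is the defining limit (1 + 10/x)^x → e^10.
Limit = e^(10).

Final answer: e^(10)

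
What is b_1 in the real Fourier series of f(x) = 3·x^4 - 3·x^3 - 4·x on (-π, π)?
b_1 = (1/π) ∫_{-π}^{π} f(x)·sin(1x) dx.
Evaluate the integral (use parity and integration by parts as needed): b_1 = 28 - 6·π^2.

Final answer: 28 - 6·π^2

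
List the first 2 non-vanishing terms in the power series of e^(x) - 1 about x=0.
x^2/2 + x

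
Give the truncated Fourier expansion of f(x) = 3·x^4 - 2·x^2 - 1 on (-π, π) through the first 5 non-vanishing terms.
(152 - 24·π^2)·cos(x) + (-11 + 6·π^2)·cos(2·x) + (8/3 - 8·π^2/3)·cos(3·x) + (-17/16 + 3·π^2/2)·cos(4·x) - 2·π^2/3 - 1 + 3·π^4/5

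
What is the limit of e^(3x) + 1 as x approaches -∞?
Evaluate the dominant behaviour as x → -∞; each term tends to a finite value or vanishes.
Limit = 1.

Final answer: 1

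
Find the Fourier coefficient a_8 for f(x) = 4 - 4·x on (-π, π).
a_8 = (1/π) ∫_{-π}^{π} f(x)·cos(8x) dx.
Evaluate the integral (use parity and integration by parts as needed): a_8 = 0.

Final answer: 0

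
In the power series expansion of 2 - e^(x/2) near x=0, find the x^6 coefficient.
Expand to order 6: 2 - e^(x/2) = -x^6/46080 - x^5/3840 - x^4/384 - x^3/48 - x^2/8 - x/2 + 1 + O(x^7).
The coefficient of x^6 is -1/46080.

Final answer: -1/46080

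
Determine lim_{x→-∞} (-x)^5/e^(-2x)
This is an ∞/∞ indeterminate form as x → -∞.
Compare growth rates of the dominant terms (exponentials ≫ polynomials ≫ logarithms), or apply L'Hôpital's rule; the quotient → 0.
Limit = 0.

Final answer: 0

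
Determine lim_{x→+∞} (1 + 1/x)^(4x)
As x → +∞: write (1 + 1/x)^(4x) = ((1 + 1/x)^x)^4 → (e^1)^4 = e^4.
Limit = e^(4).

Final answer: e^(4)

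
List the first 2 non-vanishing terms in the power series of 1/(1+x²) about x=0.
1 - x^2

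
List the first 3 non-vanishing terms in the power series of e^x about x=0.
x^2/2 + x + 1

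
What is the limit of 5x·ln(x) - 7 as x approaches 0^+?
The product is a 0·∞ indeterminate form at x → 0⁺.
Rewrite the product as 5·ln(x) / x^(-1) and apply L'Hôpital, or use the standard hierarchy x^(-1) ≫ |ln x| as x → 0⁺.
The indeterminate product → 0, so the limit = -7.

Final answer: -7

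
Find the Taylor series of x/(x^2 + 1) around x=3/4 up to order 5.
12/25 + 112·(x - 3/4)/625 - 7488·(x - 3/4)^2/15625 + 134912·(x - 3/4)^3/390625 - 242688·(x - 3/4)^4/9765625 - 48140288·(x - 3/4)^5/244140625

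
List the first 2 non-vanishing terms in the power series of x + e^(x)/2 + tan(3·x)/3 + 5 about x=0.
5·x/2 + 11/2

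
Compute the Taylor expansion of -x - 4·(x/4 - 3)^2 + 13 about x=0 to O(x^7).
-x^2/4 + 5·x - 23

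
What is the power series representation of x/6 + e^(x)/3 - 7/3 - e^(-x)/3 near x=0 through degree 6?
x^5/180 + x^3/9 + 5·x/6 - 7/3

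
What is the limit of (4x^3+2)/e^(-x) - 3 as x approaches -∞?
The quotient is an ∞/∞ indeterminate form as x → -∞.
Compare growth rates of the dominant terms (exponentials ≫ polynomials ≫ logarithms), or apply L'Hôpital's rule; the quotient → 0.
Adding the constant: 0 - 3 = -3. Limit = -3.

Final answer: -3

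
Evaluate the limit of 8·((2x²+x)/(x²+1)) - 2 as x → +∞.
Evaluate the dominant behaviour as x → +∞; each term tends to a finite value or vanishes.
Limit = 14.

Final answer: 14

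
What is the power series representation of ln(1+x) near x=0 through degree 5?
x^5/5 - x^4/4 + x^3/3 - x^2/2 + x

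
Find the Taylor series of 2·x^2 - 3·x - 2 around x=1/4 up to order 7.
-21/8 - 2·(x - 1/4) + 2·(x - 1/4)^2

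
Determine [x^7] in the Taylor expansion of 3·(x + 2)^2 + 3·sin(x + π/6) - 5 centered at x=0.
Expand to order 7: 3·(x + 2)^2 + 3·sin(x + π/6) - 5 = -√(3)·x^7/3360 - x^6/480 + √(3)·x^5/80 + x^4/16 - √(3)·x^3/4 + 9·x^2/4 + x·(3·√(3)/2 + 12) + 17/2 + O(x^8).
The coefficient of x^7 is -√(3)/3360.

Final answer: -√(3)/3360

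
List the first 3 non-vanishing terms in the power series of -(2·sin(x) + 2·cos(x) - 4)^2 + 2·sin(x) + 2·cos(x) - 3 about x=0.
-9·x^2 + 10·x - 5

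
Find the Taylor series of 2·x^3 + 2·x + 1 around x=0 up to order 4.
2·x^3 + 2·x + 1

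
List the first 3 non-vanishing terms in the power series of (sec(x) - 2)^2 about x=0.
-x^4/6 - x^2 + 1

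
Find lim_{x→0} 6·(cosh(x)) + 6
Direct substitution at x = 0 gives 12.

Final answer: 12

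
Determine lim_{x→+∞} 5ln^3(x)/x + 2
The quotient is an ∞/∞ indeterminate form as x → +∞.
The polynomial denominator x dominates the logarithmic numerator (any positive power of x ≫ ln^3(x) as x → ∞), so the quotient → 0.
Adding the constant: 0 + 2 = 2. Limit = 2.

Final answer: 2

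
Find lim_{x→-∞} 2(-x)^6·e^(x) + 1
The product is a 0·∞ indeterminate form at x → -∞.
Rewrite the product as 2(-x)^6 / e^(-x) (an ∞/∞ form) and apply L'Hôpital, or use the standard hierarchy e^(|x|) ≫ |(-x)^6| as x → -∞.
The indeterminate product → 0, so the limit = 1.

Final answer: 1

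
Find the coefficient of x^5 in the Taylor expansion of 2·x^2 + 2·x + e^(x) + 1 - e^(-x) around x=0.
Expand to order 5: 2·x^2 + 2·x + e^(x) + 1 - e^(-x) = x^5/60 + x^3/3 + 2·x^2 + 4·x + 1 + O(x^6).
The coefficient of x^5 is 1/60.

Final answer: 1/60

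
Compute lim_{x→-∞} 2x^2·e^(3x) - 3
The product is a 0·∞ indeterminate form at x → -∞.
Rewrite the product as 2x^2 / e^(-3x) (an ∞/∞ form) and apply L'Hôpital, or use the standard hierarchy e^(3|x|) ≫ |x^2| as x → -∞.
The indeterminate product → 0, so the limit = -3.

Final answer: -3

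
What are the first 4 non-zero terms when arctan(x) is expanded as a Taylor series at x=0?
-x^7/7 + x^5/5 - x^3/3 + x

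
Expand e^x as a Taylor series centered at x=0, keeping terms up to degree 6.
x^6/720 + x^5/120 + x^4/24 + x^3/6 + x^2/2 + x + 1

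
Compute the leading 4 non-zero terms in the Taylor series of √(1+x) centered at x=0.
x^3/16 - x^2/8 + x/2 + 1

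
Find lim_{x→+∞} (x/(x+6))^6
As x → +∞: x/(x+6) = 1/(1 + 6/x) → 1, and the 6th power of a limit-1 base also → 1.
Limit = 1.

Final answer: 1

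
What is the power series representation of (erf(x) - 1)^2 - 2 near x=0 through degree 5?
-2·x^5/(5·√(π)) - 8·x^4/(3·π) + 4·x^3/(3·√(π)) + 4·x^2/π - 4·x/√(π) - 1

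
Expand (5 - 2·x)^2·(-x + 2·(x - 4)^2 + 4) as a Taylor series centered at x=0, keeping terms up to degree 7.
8·x^4 - 108·x^3 + 534·x^2 - 1145·x + 900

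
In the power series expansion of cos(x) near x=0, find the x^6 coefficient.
Expand to order 6: cos(x) = -x^6/720 + x^4/24 - x^2/2 + 1 + O(x^7).
The coefficient of x^6 is -1/720.

Final answer: -1/720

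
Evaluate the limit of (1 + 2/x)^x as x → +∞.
As x → +∞: this is the defining limit (1 + 2/x)^x → e^2.
Limit = e^(2).

Final answer: e^(2)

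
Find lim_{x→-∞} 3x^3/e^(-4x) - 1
The quotient is an ∞/∞ indeterminate form as x → -∞.
Compare growth rates of the dominant terms (exponentials ≫ polynomials ≫ logarithms), or apply L'Hôpital's rule; the quotient → 0.
Adding the constant: 0 - 1 = -1. Limit = -1.

Final answer: -1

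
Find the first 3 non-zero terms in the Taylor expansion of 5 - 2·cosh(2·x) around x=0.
-4·x^4/3 - 4·x^2 + 3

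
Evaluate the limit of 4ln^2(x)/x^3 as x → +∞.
This is an ∞/∞ indeterminate form as x → +∞.
The polynomial denominator x^3 dominates the logarithmic numerator (any positive power of x ≫ ln^2(x) as x → ∞), so the quotient → 0.
Limit = 0.

Final answer: 0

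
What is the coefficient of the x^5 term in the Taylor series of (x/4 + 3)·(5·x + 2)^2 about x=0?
Expand to order 5: (x/4 + 3)·(5·x + 2)^2 = 25·x^3/4 + 80·x^2 + 61·x + 12 + O(x^6).
The coefficient of x^5 is 0.

Final answer: 0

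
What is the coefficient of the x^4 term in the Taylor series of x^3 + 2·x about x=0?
Expand to order 4: x^3 + 2·x = x^3 + 2·x + O(x^5).
The coefficient of x^4 is 0.

Final answer: 0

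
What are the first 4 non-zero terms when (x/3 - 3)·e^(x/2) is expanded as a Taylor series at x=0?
-x^3/48 - 5·x^2/24 - 7·x/6 - 3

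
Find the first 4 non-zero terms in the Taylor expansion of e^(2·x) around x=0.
4·x^3/3 + 2·x^2 + 2·x + 1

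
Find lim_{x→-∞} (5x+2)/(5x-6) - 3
Evaluate the dominant behaviour as x → -∞; each term tends to a finite value or vanishes.
Limit = -2.

Final answer: -2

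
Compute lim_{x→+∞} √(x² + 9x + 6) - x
This is an ∞ − ∞ indeterminate form.
Multiply and divide by the conjugate √(x²+9x + 6) + x; the x² terms cancel, leaving (9x + 6)/(√(x²+9x + 6)+x) → 9/2.
Limit = 9/2.

Final answer: 9/2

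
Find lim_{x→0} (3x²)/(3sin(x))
Both numerator and denominator → 0 as x → 0; this is a 0/0 indeterminate form.
Expand each to leading order near x = 0: numerator ~ 3·x^2, denominator ~ 3·x.
The limit of the ratio is 0.

Final answer: 0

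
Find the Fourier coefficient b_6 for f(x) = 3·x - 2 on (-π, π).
b_6 = (1/π) ∫_{-π}^{π} f(x)·sin(6x) dx.
Evaluate the integral (use parity and integration by parts as needed): b_6 = -1.

Final answer: -1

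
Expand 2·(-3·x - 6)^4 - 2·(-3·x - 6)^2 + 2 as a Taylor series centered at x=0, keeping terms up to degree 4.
162·x^4 + 1296·x^3 + 3870·x^2 + 5112·x + 2522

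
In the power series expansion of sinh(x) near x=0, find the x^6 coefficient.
Expand to order 6: sinh(x) = x^5/120 + x^3/6 + x + O(x^7).
The coefficient of x^6 is 0.

Final answer: 0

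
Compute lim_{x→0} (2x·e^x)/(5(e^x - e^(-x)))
Both numerator and denominator → 0 as x → 0; this is a 0/0 indeterminate form.
Expand each to leading order near x = 0: numerator ~ 2·x, denominator ~ 10·x.
The limit of the ratio is 1/5.

Final answer: 1/5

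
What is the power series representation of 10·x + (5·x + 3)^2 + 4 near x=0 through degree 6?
25·x^2 + 40·x + 13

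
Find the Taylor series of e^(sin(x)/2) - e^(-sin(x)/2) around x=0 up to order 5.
-23·x^5/1920 - x^3/8 + x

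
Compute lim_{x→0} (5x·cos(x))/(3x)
Both numerator and denominator → 0 as x → 0; this is a 0/0 indeterminate form.
Expand each to leading order near x = 0: numerator ~ 5·x, denominator ~ 3·x.
The limit of the ratio is 5/3.

Final answer: 5/3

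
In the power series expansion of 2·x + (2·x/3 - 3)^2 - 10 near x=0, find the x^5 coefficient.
Expand to order 5: 2·x + (2·x/3 - 3)^2 - 10 = 4·x^2/9 - 2·x - 1 + O(x^6).
The coefficient of x^5 is 0.

Final answer: 0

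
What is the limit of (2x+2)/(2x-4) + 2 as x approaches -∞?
Evaluate the dominant behaviour as x → -∞; each term tends to a finite value or vanishes.
Limit = 3.

Final answer: 3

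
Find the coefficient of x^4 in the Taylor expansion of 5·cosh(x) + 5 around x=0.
Expand to order 4: 5·cosh(x) + 5 = 5·x^4/24 + 5·x^2/2 + 10 + O(x^5).
The coefficient of x^4 is 5/24.

Final answer: 5/24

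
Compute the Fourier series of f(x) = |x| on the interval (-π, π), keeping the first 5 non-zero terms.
-4·cos(x)/π - 4·cos(3·x)/(9·π) - 4·cos(5·x)/(25·π) - 4·cos(7·x)/(49·π) + π/2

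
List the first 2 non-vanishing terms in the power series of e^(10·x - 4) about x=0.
10·x·e^(-4) + e^(-4)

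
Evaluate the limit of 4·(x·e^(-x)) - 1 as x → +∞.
Evaluate the dominant behaviour as x → +∞; each term tends to a finite value or vanishes.
Limit = -1.

Final answer: -1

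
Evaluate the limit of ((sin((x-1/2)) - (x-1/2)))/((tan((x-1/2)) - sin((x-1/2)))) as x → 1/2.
Both numerator and denominator → 0 as x → 1/2; this is a 0/0 indeterminate form.
Expand each to leading order near x = 1/2: numerator ~ -(x - 1/2)^3/6, denominator ~ (x - 1/2)^3/2.
The limit of the ratio is -1/3.

Final answer: -1/3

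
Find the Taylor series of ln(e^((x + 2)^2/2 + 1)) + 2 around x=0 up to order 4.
x^2/2 + 2·x + 5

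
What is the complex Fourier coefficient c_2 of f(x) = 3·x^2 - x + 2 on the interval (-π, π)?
Compute the real Fourier coefficients first: a_2 = 3, b_2 = 1.
Then c_2 = (a_2 − i·b_2)/2 = 3/2 - i/2.

Final answer: 3/2 - i/2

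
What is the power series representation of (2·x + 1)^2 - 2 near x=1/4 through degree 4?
1/4 + 6·(x - 1/4) + 4·(x - 1/4)^2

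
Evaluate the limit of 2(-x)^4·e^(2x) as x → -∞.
This is a 0·∞ indeterminate form at x → -∞.
Rewrite the product as 2(-x)^4 / e^(-2x) (an ∞/∞ form) and apply L'Hôpital, or use the standard hierarchy e^(2|x|) ≫ |(-x)^4| as x → -∞.
The indeterminate product → 0, so the limit = 0.

Final answer: 0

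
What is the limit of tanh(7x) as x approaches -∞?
Evaluate the dominant behaviour as x → -∞; each term tends to a finite value or vanishes.
Limit = -1.

Final answer: -1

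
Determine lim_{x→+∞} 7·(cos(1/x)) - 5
Evaluate the dominant behaviour as x → +∞; each term tends to a finite value or vanishes.
Limit = 2.

Final answer: 2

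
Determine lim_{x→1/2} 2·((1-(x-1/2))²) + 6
Direct substitution at x = 1/2 gives 8.

Final answer: 8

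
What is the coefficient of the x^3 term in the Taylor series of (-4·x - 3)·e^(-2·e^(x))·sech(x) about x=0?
Expand to order 3: (-4·x - 3)·e^(-2·e^(x))·sech(x) = -6·x^3·e^(-2) + 13·x^2·e^(-2)/2 + 2·x·e^(-2) - 3·e^(-2) + O(x^4).
The coefficient of x^3 is -6·e^(-2).

Final answer: -6·e^(-2)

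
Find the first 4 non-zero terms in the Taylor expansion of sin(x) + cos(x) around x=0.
-x^3/6 - x^2/2 + x + 1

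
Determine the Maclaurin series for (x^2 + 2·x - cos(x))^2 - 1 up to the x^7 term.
x^7/180 - 23·x^6/180 - x^5/6 + 7·x^4/3 + 6·x^3 + x^2 - 4·x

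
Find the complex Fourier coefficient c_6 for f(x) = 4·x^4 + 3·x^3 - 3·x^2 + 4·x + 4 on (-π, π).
Compute the real Fourier coefficients first: a_6 = -13/27 + 8·π^2/9, b_6 = -π^2 - 7/6.
Then c_6 = (a_6 − i·b_6)/2 = -13/54 + 4·π^2/9 + 7·i/12 + i·π^2/2.

Final answer: -13/54 + 4·π^2/9 + 7·i/12 + i·π^2/2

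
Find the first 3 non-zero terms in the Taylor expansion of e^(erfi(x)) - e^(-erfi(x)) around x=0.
x^5·(8/(15·π^(5/2)) + 2/(5·√(π)) + 8/(3·π^(3/2))) + x^3·(8/(3·π^(3/2)) + 4/(3·√(π))) + 4·x/√(π)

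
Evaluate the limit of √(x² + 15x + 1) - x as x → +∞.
As x → +∞: multiply by the conjugate to get (15x+1)/(√(x²+15x+1)+x); the denominator ~ 2x, so the limit is 15/2.
Limit = 15/2.

Final answer: 15/2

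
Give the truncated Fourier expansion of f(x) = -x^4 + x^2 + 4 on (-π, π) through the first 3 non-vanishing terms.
(-52 + 8·π^2)·cos(x) + (4 - 2·π^2)·cos(2·x) - π^4/5 + π^2/3 + 4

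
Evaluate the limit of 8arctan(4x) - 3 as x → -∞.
Evaluate the dominant behaviour as x → -∞; each term tends to a finite value or vanishes.
Limit = -4·π - 3.

Final answer: -4·π - 3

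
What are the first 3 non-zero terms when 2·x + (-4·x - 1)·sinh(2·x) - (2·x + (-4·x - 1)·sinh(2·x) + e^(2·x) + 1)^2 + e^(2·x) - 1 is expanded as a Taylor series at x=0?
14·x^2 - 6·x - 4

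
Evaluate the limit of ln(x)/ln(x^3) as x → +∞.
This is an ∞/∞ indeterminate form as x → +∞.
Write ln(x^3) = 3·ln(x), reducing the quotient to 1/3.
Limit = 1/3.

Final answer: 1/3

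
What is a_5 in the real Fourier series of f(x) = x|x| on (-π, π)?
a_5 = (1/π) ∫_{-π}^{π} f(x)·cos(5x) dx.
Evaluate the integral (use parity and integration by parts as needed): a_5 = 0.

Final answer: 0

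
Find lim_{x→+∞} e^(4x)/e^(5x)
This is an ∞/∞ indeterminate form as x → +∞.
Rewrite e^(4x)/e^(5x) = e^((4−5)x) = e^(-x); the exponent coefficient is -1 < 0 so e^(-x) → 0.
Limit = 0.

Final answer: 0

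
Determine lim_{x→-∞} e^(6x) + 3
Evaluate the dominant behaviour as x → -∞; each term tends to a finite value or vanishes.
Limit = 3.

Final answer: 3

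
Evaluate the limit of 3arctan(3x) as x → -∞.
Evaluate the dominant behaviour as x → -∞; each term tends to a finite value or vanishes.
Limit = -3·π/2.

Final answer: -3·π/2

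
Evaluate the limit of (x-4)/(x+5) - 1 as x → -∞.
Evaluate the dominant behaviour as x → -∞; each term tends to a finite value or vanishes.
Limit = 0.

Final answer: 0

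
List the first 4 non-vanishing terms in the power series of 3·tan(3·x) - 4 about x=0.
486·x^5/5 + 27·x^3 + 9·x - 4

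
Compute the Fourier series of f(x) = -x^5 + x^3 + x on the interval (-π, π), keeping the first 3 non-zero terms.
(-250 - 2·π^4 + 42·π^2)·sin(x) + (-6·π^2 + 8 + π^4)·sin(2·x) + (-2·π^4/3 - 62/81 + 58·π^2/27)·sin(3·x)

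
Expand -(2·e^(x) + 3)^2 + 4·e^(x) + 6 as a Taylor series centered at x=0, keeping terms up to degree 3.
-20·x^3/3 - 12·x^2 - 16·x - 15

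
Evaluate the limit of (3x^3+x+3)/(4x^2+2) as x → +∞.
This is an ∞/∞ indeterminate form as x → +∞.
Divide numerator and denominator by x^3 and let the lower-order terms vanish; the numerator's degree 3 exceeds the denominator's degree 2, so the quotient diverges.
Limit = ∞.

Final answer: ∞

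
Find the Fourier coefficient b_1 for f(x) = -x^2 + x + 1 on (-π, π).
b_1 = (1/π) ∫_{-π}^{π} f(x)·sin(1x) dx.
Evaluate the integral (use parity and integration by parts as needed): b_1 = 2.

Final answer: 2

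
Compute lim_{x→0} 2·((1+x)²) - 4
Direct substitution at x = 0 gives -2.

Final answer: -2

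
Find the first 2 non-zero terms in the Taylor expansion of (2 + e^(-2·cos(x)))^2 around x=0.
2·x^2·(e^(-2) + 2)·e^(-2) + (e^(-2) + 2)^2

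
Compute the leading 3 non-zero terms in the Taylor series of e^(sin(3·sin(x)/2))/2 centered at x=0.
9·x^2/16 + 3·x/4 + 1/2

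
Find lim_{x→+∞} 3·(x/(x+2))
Evaluate the dominant behaviour as x → +∞; each term tends to a finite value or vanishes.
Limit = 3.

Final answer: 3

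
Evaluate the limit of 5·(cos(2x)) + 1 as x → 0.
Direct substitution at x = 0 gives 6.

Final answer: 6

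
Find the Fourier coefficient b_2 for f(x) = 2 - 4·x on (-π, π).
b_2 = (1/π) ∫_{-π}^{π} f(x)·sin(2x) dx.
Evaluate the integral (use parity and integration by parts as needed): b_2 = 4.

Final answer: 4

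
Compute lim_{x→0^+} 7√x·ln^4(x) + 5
The product is a 0·∞ indeterminate form at x → 0⁺.
Rewrite the product as 7·ln^4(x) / x^(-1/2) and apply L'Hôpital, or use the standard hierarchy x^(-1/2) ≫ |ln x|^4 as x → 0⁺.
The indeterminate product → 0, so the limit = 5.

Final answer: 5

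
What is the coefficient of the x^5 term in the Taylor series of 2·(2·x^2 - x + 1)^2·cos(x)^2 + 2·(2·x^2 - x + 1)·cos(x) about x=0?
Expand to order 5: 2·(2·x^2 - x + 1)^2·cos(x)^2 + 2·(2·x^2 - x + 1)·cos(x) = 79·x^5/12 - 13·x^4/4 - 3·x^3 + 11·x^2 - 6·x + 4 + O(x^6).
The coefficient of x^5 is 79/12.

Final answer: 79/12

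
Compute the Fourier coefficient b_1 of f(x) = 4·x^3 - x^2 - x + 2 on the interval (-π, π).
b_1 = (1/π) ∫_{-π}^{π} f(x)·sin(1x) dx.
Evaluate the integral (use parity and integration by parts as needed): b_1 = -50 + 8·π^2.

Final answer: -50 + 8·π^2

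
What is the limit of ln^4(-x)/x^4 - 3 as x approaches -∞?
The quotient is an ∞/∞ indeterminate form as x → -∞.
Compare growth rates of the dominant terms (exponentials ≫ polynomials ≫ logarithms), or apply L'Hôpital's rule; the quotient → 0.
Adding the constant: 0 - 3 = -3. Limit = -3.

Final answer: -3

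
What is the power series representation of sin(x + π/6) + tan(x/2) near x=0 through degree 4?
x^4/48 + x^3·(1/24 - √(3)/12) - x^2/4 + x·(1/2 + √(3)/2) + 1/2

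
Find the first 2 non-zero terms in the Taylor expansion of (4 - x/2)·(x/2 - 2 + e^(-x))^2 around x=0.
7·x/2 + 4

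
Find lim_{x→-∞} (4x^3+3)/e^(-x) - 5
The quotient is an ∞/∞ indeterminate form as x → -∞.
Compare growth rates of the dominant terms (exponentials ≫ polynomials ≫ logarithms), or apply L'Hôpital's rule; the quotient → 0.
Adding the constant: 0 - 5 = -5. Limit = -5.

Final answer: -5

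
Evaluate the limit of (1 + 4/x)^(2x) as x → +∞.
As x → +∞: write (1 + 4/x)^(2x) = ((1 + 4/x)^x)^2 → (e^4)^2 = e^8.
Limit = e^(8).

Final answer: e^(8)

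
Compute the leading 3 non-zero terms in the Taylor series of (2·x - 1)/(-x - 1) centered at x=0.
3·x^2 - 3·x + 1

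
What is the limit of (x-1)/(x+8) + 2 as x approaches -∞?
Evaluate the dominant behaviour as x → -∞; each term tends to a finite value or vanishes.
Limit = 3.

Final answer: 3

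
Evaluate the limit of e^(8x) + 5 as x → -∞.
Evaluate the dominant behaviour as x → -∞; each term tends to a finite value or vanishes.
Limit = 5.

Final answer: 5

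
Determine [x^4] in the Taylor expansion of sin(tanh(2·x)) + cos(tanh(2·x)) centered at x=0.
Expand to order 4: sin(tanh(2·x)) + cos(tanh(2·x)) = 6·x^4 - 4·x^3 - 2·x^2 + 2·x + 1 + O(x^5).
The coefficient of x^4 is 6.

Final answer: 6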